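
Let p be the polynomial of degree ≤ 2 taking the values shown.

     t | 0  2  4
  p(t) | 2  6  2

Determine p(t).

Write p(t) = at^2 + bt + c. Substituting each data point gives a linear system:
  c = 2
  4a + 2b + c = 6
  16a + 4b + c = 2
Solving the system yields a = -1, b = 4, c = 2.
So p(t) = -t² + 4t + 2.
Check: p(4) = 2. ✓

p(t) = -t^2 + 4t + 2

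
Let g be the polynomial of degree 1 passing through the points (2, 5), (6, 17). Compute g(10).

Using the Lagrange interpolation formula with nodes 2, 6:
  L_0(x) = (x - 6) / -4
  L_1(x) = (x - 2) / 4
Then g(x) = 5·L_0(x) + 17·L_1(x).
Expanding and collecting terms gives g(x) = 3x - 1.
Evaluating at x = 10: g(10) = 29.

29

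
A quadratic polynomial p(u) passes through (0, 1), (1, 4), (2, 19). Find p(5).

136

Using the Lagrange interpolation formula with nodes 0, 1, 2:
  L_0(u) = (u - 1)(u - 2) / 2
  L_1(u) = u(u - 2) / -1
  L_2(u) = u(u - 1) / 2
Then p(u) = 1·L_0(u) + 4·L_1(u) + 19·L_2(u).
Expanding and collecting terms gives p(u) = 6u^2 - 3u + 1.
Evaluating at u = 5: p(5) = 136.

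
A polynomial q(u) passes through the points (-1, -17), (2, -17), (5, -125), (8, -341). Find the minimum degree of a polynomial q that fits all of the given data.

Forward differences of the values at u = -1, 2, 5, 8:
  q  : -17  -17  -125  -341
  Δ  : 0  -108  -216
  Δ^2: -108  -108
  Δ^3: 0
The second differences are constant (-108) and nonzero, while all higher differences vanish, so the minimal degree is 2.

2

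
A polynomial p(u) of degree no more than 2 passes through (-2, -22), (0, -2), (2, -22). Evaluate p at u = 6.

Forward differences of the values at u = -2, 0, 2:
  p  : -22  -2  -22
  Δ  : 20  -20
  Δ^2: -40
The second differences are constant, confirming degree 2.
Interpolating (Newton forward form) and evaluating at u = 6 gives p(6) = -182.

-182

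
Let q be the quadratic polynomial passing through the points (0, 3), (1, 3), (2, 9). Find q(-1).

9

Using the Lagrange interpolation formula with nodes 0, 1, 2:
  L_0(u) = (u - 1)(u - 2) / 2
  L_1(u) = u(u - 2) / -1
  L_2(u) = u(u - 1) / 2
Then q(u) = 3·L_0(u) + 3·L_1(u) + 9·L_2(u).
Expanding and collecting terms gives q(u) = 3u² - 3u + 3.
Evaluating at u = -1: q(-1) = 9.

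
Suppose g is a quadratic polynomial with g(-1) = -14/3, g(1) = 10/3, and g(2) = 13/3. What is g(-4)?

Write g(t) = at^2 + bt + c. Substituting each data point gives a linear system:
  a - b + c = -14/3
  a + b + c = 10/3
  4a + 2b + c = 13/3
Solving the system yields a = -1, b = 4, c = 1/3.
So g(t) = -t^2 + 4t + 1/3.
Then g(-4) = -95/3.

-95/3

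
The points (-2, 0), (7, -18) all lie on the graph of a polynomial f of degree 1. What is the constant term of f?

Write f(s) = as + b. Substituting each data point gives a linear system:
  -2a + b = 0
  7a + b = -18
Solving the system yields a = -2, b = -4.
So f(s) = -2s - 4.
The constant term is -4.

-4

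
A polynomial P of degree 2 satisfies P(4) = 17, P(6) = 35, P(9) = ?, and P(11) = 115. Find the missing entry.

77

The 3 known points determine the degree-2 polynomial uniquely.
Write P(n) = an^2 + bn + c. Substituting each data point gives a linear system:
  16a + 4b + c = 17
  36a + 6b + c = 35
  121a + 11b + c = 115
Solving the system yields a = 1, b = -1, c = 5.
So P(n) = n^2 - n + 5.
Then P(9) = 77.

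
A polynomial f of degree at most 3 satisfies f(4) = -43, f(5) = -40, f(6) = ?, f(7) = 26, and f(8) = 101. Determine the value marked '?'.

On equispaced nodes a degree-3 polynomial has vanishing fourth forward difference, so
  f(4) - 4·f(5) + 6·f(6) - 4·f(7) + f(8) = 0.
Substituting the known values and solving for f(6):
  6·f(6) = -114
  f(6) = -19.

-19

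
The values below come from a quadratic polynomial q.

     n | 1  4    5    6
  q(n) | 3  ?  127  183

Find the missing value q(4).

81

The 3 known points determine the degree-2 polynomial uniquely.
Write q(n) = an^2 + bn + c. Substituting each data point gives a linear system:
  a + b + c = 3
  25a + 5b + c = 127
  36a + 6b + c = 183
Solving the system yields a = 5, b = 1, c = -3.
So q(n) = 5n^2 + n - 3.
Then q(4) = 81.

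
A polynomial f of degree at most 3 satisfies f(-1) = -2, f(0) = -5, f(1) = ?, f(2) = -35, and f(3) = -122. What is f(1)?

On equispaced nodes a degree-3 polynomial has vanishing fourth forward difference, so
  f(-1) - 4·f(0) + 6·f(1) - 4·f(2) + f(3) = 0.
Substituting the known values and solving for f(1):
  6·f(1) = -36
  f(1) = -6.

-6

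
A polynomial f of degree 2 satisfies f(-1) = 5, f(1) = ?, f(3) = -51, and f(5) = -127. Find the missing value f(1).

On equispaced nodes a degree-2 polynomial has vanishing third forward difference, so
  - f(-1) + 3·f(1) - 3·f(3) + f(5) = 0.
Substituting the known values and solving for f(1):
  3·f(1) = -21
  f(1) = -7.

-7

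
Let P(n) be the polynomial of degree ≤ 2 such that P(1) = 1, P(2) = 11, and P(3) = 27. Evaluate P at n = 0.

-3

Write P(n) = an^2 + bn + c. Substituting each data point gives a linear system:
  a + b + c = 1
  4a + 2b + c = 11
  9a + 3b + c = 27
Solving the system yields a = 3, b = 1, c = -3.
So P(n) = 3n² + n - 3.
Then P(0) = -3.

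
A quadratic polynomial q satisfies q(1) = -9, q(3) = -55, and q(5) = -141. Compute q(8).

Using the Lagrange interpolation formula with nodes 1, 3, 5:
  L_0(n) = (n - 3)(n - 5) / 8
  L_1(n) = (n - 1)(n - 5) / -4
  L_2(n) = (n - 1)(n - 3) / 8
Then q(n) = -9·L_0(n) - 55·L_1(n) - 141·L_2(n).
Expanding and collecting terms gives q(n) = -5n² - 3n - 1.
Evaluating at n = 8: q(8) = -345.

-345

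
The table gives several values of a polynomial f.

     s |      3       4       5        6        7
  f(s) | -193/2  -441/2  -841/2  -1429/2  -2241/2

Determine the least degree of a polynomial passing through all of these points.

Forward differences of the values at s = 3, 4, 5, 6, 7:
  f  : -193/2  -441/2  -841/2  -1429/2  -2241/2
  Δ  : -124  -200  -294  -406
  Δ^2: -76  -94  -112
  Δ^3: -18  -18
  Δ^4: 0
The third differences are constant (-18) and nonzero, while all higher differences vanish, so the minimal degree is 3.

3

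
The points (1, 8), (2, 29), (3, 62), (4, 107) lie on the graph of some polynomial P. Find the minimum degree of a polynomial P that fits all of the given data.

2

Forward differences of the values at s = 1, 2, 3, 4:
  P  : 8  29  62  107
  Δ  : 21  33  45
  Δ^2: 12  12
  Δ^3: 0
The second differences are constant (12) and nonzero, while all higher differences vanish, so the minimal degree is 2.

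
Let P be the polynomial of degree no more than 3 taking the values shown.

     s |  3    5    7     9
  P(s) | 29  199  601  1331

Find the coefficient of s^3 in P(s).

Write P(s) = as^3 + bs^2 + cs + d. Substituting each data point gives a linear system:
  27a + 9b + 3c + d = 29
  125a + 25b + 5c + d = 199
  343a + 49b + 7c + d = 601
  729a + 81b + 9c + d = 1331
Solving the system yields a = 2, b = -1, c = -5, d = -1.
So P(s) = 2s^3 - s^2 - 5s - 1.
The leading coefficient is 2.

2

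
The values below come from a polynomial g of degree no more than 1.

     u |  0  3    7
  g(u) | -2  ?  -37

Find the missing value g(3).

The 2 known points determine the degree-1 polynomial uniquely.
Write g(u) = au + b. Substituting each data point gives a linear system:
  b = -2
  7a + b = -37
Solving the system yields a = -5, b = -2.
So g(u) = -5u - 2.
Then g(3) = -17.

-17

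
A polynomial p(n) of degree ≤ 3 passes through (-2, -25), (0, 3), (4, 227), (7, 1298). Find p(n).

Write p(n) = an^3 + bn^2 + cn + d. Substituting each data point gives a linear system:
  -8a + 4b - 2c + d = -25
  d = 3
  64a + 16b + 4c + d = 227
  343a + 49b + 7c + d = 1298
Solving the system yields a = 4, b = -1, c = -4, d = 3.
So p(n) = 4n³ - n² - 4n + 3.
Check: p(0) = 3. ✓

p(n) = 4n^3 - n^2 - 4n + 3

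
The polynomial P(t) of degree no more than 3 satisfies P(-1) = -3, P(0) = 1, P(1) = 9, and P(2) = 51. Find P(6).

Forward differences of the values at t = -1, 0, 1, 2:
  P  : -3  1  9  51
  Δ  : 4  8  42
  Δ^2: 4  34
  Δ^3: 30
The third differences are constant, confirming degree 3.
Interpolating (Newton forward form) and evaluating at t = 6 gives P(6) = 1159.

1159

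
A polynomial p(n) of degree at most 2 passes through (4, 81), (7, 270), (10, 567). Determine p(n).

p(n) = 6n^2 - 3n - 3

Write p(n) = an^2 + bn + c. Substituting each data point gives a linear system:
  16a + 4b + c = 81
  49a + 7b + c = 270
  100a + 10b + c = 567
Solving the system yields a = 6, b = -3, c = -3.
So p(n) = 6n^2 - 3n - 3.
Check: p(4) = 81. ✓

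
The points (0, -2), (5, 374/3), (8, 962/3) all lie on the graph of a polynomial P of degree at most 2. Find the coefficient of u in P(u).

1/3

Write P(u) = au^2 + bu + c. Substituting each data point gives a linear system:
  c = -2
  25a + 5b + c = 374/3
  64a + 8b + c = 962/3
Solving the system yields a = 5, b = 1/3, c = -2.
So P(u) = 5u^2 + (1/3)u - 2.
The coefficient of u is 1/3.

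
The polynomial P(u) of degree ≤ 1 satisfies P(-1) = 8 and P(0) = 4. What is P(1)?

0

Using the Lagrange interpolation formula with nodes -1, 0:
  L_0(u) = u / -1
  L_1(u) = (u + 1) / 1
Then P(u) = 8·L_0(u) + 4·L_1(u).
Expanding and collecting terms gives P(u) = -4u + 4.
Evaluating at u = 1: P(1) = 0.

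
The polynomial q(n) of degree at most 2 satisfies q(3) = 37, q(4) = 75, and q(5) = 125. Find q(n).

Write q(n) = an^2 + bn + c. Substituting each data point gives a linear system:
  9a + 3b + c = 37
  16a + 4b + c = 75
  25a + 5b + c = 125
Solving the system yields a = 6, b = -4, c = -5.
So q(n) = 6n^2 - 4n - 5.
Check: q(5) = 125. ✓

q(n) = 6n^2 - 4n - 5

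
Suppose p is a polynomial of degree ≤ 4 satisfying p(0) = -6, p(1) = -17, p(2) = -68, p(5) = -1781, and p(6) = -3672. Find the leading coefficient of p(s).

Write p(s) = as^4 + bs^3 + cs^2 + ds + e. Substituting each data point gives a linear system:
  e = -6
  a + b + c + d + e = -17
  16a + 8b + 4c + 2d + e = -68
  625a + 125b + 25c + 5d + e = -1781
  1296a + 216b + 36c + 6d + e = -3672
Solving the system yields a = -3, b = 2, c = -5, d = -5, e = -6.
So p(s) = -3s^4 + 2s^3 - 5s^2 - 5s - 6.
The leading coefficient is -3.

-3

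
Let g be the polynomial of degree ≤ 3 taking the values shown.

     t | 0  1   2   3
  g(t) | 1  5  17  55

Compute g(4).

137

Write g(t) = at^3 + bt^2 + ct + d. Substituting each data point gives a linear system:
  d = 1
  a + b + c + d = 5
  8a + 4b + 2c + d = 17
  27a + 9b + 3c + d = 55
Solving the system yields a = 3, b = -5, c = 6, d = 1.
So g(t) = 3t^3 - 5t^2 + 6t + 1.
Then g(4) = 137.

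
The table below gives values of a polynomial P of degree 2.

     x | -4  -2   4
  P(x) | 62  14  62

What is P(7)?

194

Write P(x) = ax^2 + bx + c. Substituting each data point gives a linear system:
  16a - 4b + c = 62
  4a - 2b + c = 14
  16a + 4b + c = 62
Solving the system yields a = 4, b = 0, c = -2.
So P(x) = 4x² - 2.
Then P(7) = 194.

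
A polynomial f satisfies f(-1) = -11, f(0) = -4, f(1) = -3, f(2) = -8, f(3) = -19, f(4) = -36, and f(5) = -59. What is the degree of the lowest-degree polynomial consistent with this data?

2

Forward differences of the values at s = -1, 0, 1, 2, 3, 4, 5:
  f  : -11  -4  -3  -8  -19  -36  -59
  Δ  : 7  1  -5  -11  -17  -23
  Δ^2: -6  -6  -6  -6  -6
  Δ^3: 0  0  0  0
  Δ^4: 0  0  0
  Δ^5: 0  0
  Δ^6: 0
The second differences are constant (-6) and nonzero, while all higher differences vanish, so the minimal degree is 2.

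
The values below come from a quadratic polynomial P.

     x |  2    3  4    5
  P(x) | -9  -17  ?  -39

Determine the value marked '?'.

On equispaced nodes a degree-2 polynomial has vanishing third forward difference, so
  - P(2) + 3·P(3) - 3·P(4) + P(5) = 0.
Substituting the known values and solving for P(4):
  -3·P(4) = 81
  P(4) = -27.

-27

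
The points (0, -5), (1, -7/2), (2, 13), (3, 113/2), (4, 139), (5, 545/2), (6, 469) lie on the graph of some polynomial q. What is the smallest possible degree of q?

3

Forward differences of the values at s = 0, 1, 2, 3, 4, 5, 6:
  q  : -5  -7/2  13  113/2  139  545/2  469
  Δ  : 3/2  33/2  87/2  165/2  267/2  393/2
  Δ^2: 15  27  39  51  63
  Δ^3: 12  12  12  12
  Δ^4: 0  0  0
  Δ^5: 0  0
  Δ^6: 0
The third differences are constant (12) and nonzero, while all higher differences vanish, so the minimal degree is 3.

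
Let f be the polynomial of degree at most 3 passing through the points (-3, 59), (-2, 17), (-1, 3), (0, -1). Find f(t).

Using the Lagrange interpolation formula with nodes -3, -2, -1, 0:
  L_0(t) = (t + 2)(t + 1)t / -6
  L_1(t) = (t + 3)(t + 1)t / 2
  L_2(t) = (t + 3)(t + 2)t / -2
  L_3(t) = (t + 3)(t + 2)(t + 1) / 6
Then f(t) = 59·L_0(t) + 17·L_1(t) + 3·L_2(t) - 1·L_3(t).
Expanding and collecting terms gives f(t) = -3t³ - 4t² - 5t - 1.
Check: f(-3) = 59. ✓

f(t) = -3t^3 - 4t^2 - 5t - 1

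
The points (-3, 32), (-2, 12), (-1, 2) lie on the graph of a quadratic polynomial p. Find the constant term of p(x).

Write p(x) = ax^2 + bx + c. Substituting each data point gives a linear system:
  9a - 3b + c = 32
  4a - 2b + c = 12
  a - b + c = 2
Solving the system yields a = 5, b = 5, c = 2.
So p(x) = 5x² + 5x + 2.
The constant term is 2.

2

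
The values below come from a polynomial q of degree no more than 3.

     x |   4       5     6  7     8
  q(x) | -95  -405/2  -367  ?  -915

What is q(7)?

On equispaced nodes a degree-3 polynomial has vanishing fourth forward difference, so
  q(4) - 4·q(5) + 6·q(6) - 4·q(7) + q(8) = 0.
Substituting the known values and solving for q(7):
  -4·q(7) = 2402
  q(7) = -1201/2.

-1201/2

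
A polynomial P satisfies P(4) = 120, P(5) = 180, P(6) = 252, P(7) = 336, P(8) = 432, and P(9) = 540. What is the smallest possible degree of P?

Forward differences of the values at x = 4, 5, 6, 7, 8, 9:
  P  : 120  180  252  336  432  540
  Δ  : 60  72  84  96  108
  Δ^2: 12  12  12  12
  Δ^3: 0  0  0
  Δ^4: 0  0
  Δ^5: 0
The second differences are constant (12) and nonzero, while all higher differences vanish, so the minimal degree is 2.

2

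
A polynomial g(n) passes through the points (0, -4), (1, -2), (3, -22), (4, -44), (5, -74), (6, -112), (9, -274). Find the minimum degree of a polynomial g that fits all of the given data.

Divided differences on the nodes 0, 1, 3, 4, 5, 6, 9:
  order 0: -4  -2  -22  -44  -74  -112  -274
  order 1: 2  -10  -22  -30  -38  -54
  order 2: -4  -4  -4  -4  -4
  order 3: 0  0  0  0
  order 4: 0  0  0
  order 5: 0  0
  order 6: 0
The order-2 divided differences are all -4 (nonzero) and every higher order vanishes, so the data lies on a polynomial of degree exactly 2.

2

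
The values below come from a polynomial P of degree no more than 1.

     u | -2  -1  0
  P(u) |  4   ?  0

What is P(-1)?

2

On equispaced nodes a degree-1 polynomial has vanishing second forward difference, so
  P(-2) - 2·P(-1) + P(0) = 0.
Substituting the known values and solving for P(-1):
  -2·P(-1) = -4
  P(-1) = 2.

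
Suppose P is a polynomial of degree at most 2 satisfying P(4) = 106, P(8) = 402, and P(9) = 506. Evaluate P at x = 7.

310

Using the Lagrange interpolation formula with nodes 4, 8, 9:
  L_0(x) = (x - 8)(x - 9) / 20
  L_1(x) = (x - 4)(x - 9) / -4
  L_2(x) = (x - 4)(x - 8) / 5
Then P(x) = 106·L_0(x) + 402·L_1(x) + 506·L_2(x).
Expanding and collecting terms gives P(x) = 6x^2 + 2x + 2.
Evaluating at x = 7: P(7) = 310.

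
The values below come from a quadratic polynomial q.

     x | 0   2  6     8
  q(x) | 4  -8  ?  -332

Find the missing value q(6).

-176

The 3 known points determine the degree-2 polynomial uniquely.
Write q(x) = ax^2 + bx + c. Substituting each data point gives a linear system:
  c = 4
  4a + 2b + c = -8
  64a + 8b + c = -332
Solving the system yields a = -6, b = 6, c = 4.
So q(x) = -6x^2 + 6x + 4.
Then q(6) = -176.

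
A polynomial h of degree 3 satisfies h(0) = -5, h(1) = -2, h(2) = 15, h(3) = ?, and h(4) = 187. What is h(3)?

70

On equispaced nodes a degree-3 polynomial has vanishing fourth forward difference, so
  h(0) - 4·h(1) + 6·h(2) - 4·h(3) + h(4) = 0.
Substituting the known values and solving for h(3):
  -4·h(3) = -280
  h(3) = 70.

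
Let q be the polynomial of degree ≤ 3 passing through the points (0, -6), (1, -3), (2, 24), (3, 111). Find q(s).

Write q(s) = as^3 + bs^2 + cs + d. Substituting each data point gives a linear system:
  d = -6
  a + b + c + d = -3
  8a + 4b + 2c + d = 24
  27a + 9b + 3c + d = 111
Solving the system yields a = 6, b = -6, c = 3, d = -6.
So q(s) = 6s³ - 6s² + 3s - 6.
Check: q(0) = -6. ✓

q(s) = 6s^3 - 6s^2 + 3s - 6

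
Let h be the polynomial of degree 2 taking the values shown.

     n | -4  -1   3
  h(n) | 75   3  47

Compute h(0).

-1

Write h(n) = an^2 + bn + c. Substituting each data point gives a linear system:
  16a - 4b + c = 75
  a - b + c = 3
  9a + 3b + c = 47
Solving the system yields a = 5, b = 1, c = -1.
So h(n) = 5n^2 + n - 1.
Then h(0) = -1.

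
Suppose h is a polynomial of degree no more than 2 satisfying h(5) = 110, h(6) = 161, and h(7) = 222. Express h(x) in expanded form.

h(x) = 5x^2 - 4x + 5

Write h(x) = ax^2 + bx + c. Substituting each data point gives a linear system:
  25a + 5b + c = 110
  36a + 6b + c = 161
  49a + 7b + c = 222
Solving the system yields a = 5, b = -4, c = 5.
So h(x) = 5x^2 - 4x + 5.
Check: h(6) = 161. ✓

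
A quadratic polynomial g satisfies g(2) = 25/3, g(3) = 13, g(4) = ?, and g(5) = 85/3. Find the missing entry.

59/3

On equispaced nodes a degree-2 polynomial has vanishing third forward difference, so
  - g(2) + 3·g(3) - 3·g(4) + g(5) = 0.
Substituting the known values and solving for g(4):
  -3·g(4) = -59
  g(4) = 59/3.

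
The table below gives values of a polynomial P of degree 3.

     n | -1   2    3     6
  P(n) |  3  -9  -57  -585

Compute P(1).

5

Write P(n) = an^3 + bn^2 + cn + d. Substituting each data point gives a linear system:
  -a + b - c + d = 3
  8a + 4b + 2c + d = -9
  27a + 9b + 3c + d = -57
  216a + 36b + 6c + d = -585
Solving the system yields a = -3, b = 1, c = 4, d = 3.
So P(n) = -3n³ + n² + 4n + 3.
Then P(1) = 5.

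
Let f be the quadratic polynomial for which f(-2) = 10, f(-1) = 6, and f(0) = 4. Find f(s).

Write f(s) = as^2 + bs + c. Substituting each data point gives a linear system:
  4a - 2b + c = 10
  a - b + c = 6
  c = 4
Solving the system yields a = 1, b = -1, c = 4.
So f(s) = s^2 - s + 4.
Check: f(-1) = 6. ✓

f(s) = s^2 - s + 4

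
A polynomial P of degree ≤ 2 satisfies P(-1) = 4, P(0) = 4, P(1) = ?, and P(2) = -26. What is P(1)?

-6

On equispaced nodes a degree-2 polynomial has vanishing third forward difference, so
  - P(-1) + 3·P(0) - 3·P(1) + P(2) = 0.
Substituting the known values and solving for P(1):
  -3·P(1) = 18
  P(1) = -6.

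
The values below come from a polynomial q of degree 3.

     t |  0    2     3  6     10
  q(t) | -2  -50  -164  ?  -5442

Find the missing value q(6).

The 4 known points determine the degree-3 polynomial uniquely.
Write q(t) = at^3 + bt^2 + ct + d. Substituting each data point gives a linear system:
  d = -2
  8a + 4b + 2c + d = -50
  27a + 9b + 3c + d = -164
  1000a + 100b + 10c + d = -5442
Solving the system yields a = -5, b = -5, c = 6, d = -2.
So q(t) = -5t³ - 5t² + 6t - 2.
Then q(6) = -1226.

-1226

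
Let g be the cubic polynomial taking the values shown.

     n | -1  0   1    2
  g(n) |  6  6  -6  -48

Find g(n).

g(n) = -3n^3 - 6n^2 - 3n + 6

Using the Lagrange interpolation formula with nodes -1, 0, 1, 2:
  L_0(n) = n(n - 1)(n - 2) / -6
  L_1(n) = (n + 1)(n - 1)(n - 2) / 2
  L_2(n) = (n + 1)n(n - 2) / -2
  L_3(n) = (n + 1)n(n - 1) / 6
Then g(n) = 6·L_0(n) + 6·L_1(n) - 6·L_2(n) - 48·L_3(n).
Expanding and collecting terms gives g(n) = -3n^3 - 6n^2 - 3n + 6.
Check: g(1) = -6. ✓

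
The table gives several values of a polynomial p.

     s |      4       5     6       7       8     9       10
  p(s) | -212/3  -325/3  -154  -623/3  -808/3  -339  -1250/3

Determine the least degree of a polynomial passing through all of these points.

2

Forward differences of the values at s = 4, 5, 6, 7, 8, 9, 10:
  p  : -212/3  -325/3  -154  -623/3  -808/3  -339  -1250/3
  Δ  : -113/3  -137/3  -161/3  -185/3  -209/3  -233/3
  Δ^2: -8  -8  -8  -8  -8
  Δ^3: 0  0  0  0
  Δ^4: 0  0  0
  Δ^5: 0  0
  Δ^6: 0
The second differences are constant (-8) and nonzero, while all higher differences vanish, so the minimal degree is 2.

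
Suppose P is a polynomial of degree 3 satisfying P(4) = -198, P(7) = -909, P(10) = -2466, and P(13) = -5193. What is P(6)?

-594

Forward differences of the values at x = 4, 7, 10, 13:
  P  : -198  -909  -2466  -5193
  Δ  : -711  -1557  -2727
  Δ^2: -846  -1170
  Δ^3: -324
The third differences are constant, confirming degree 3.
Interpolating (Newton forward form) and evaluating at x = 6 gives P(6) = -594.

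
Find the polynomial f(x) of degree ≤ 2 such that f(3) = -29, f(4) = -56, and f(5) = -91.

Write f(x) = ax^2 + bx + c. Substituting each data point gives a linear system:
  9a + 3b + c = -29
  16a + 4b + c = -56
  25a + 5b + c = -91
Solving the system yields a = -4, b = 1, c = 4.
So f(x) = -4x² + x + 4.
Check: f(3) = -29. ✓

f(x) = -4x^2 + x + 4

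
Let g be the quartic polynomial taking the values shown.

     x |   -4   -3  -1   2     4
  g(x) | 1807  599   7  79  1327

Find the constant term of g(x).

-1

Write g(x) = ax^4 + bx^3 + cx^2 + dx + e. Substituting each data point gives a linear system:
  256a - 64b + 16c - 4d + e = 1807
  81a - 27b + 9c - 3d + e = 599
  a - b + c - d + e = 7
  16a + 8b + 4c + 2d + e = 79
  256a + 64b + 16c + 4d + e = 1327
Solving the system yields a = 6, b = -4, c = 2, d = 4, e = -1.
So g(x) = 6x^4 - 4x^3 + 2x^2 + 4x - 1.
The constant term is -1.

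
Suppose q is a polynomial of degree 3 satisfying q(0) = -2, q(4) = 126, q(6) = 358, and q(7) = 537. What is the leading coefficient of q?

Write q(s) = as^3 + bs^2 + cs + d. Substituting each data point gives a linear system:
  d = -2
  64a + 16b + 4c + d = 126
  216a + 36b + 6c + d = 358
  343a + 49b + 7c + d = 537
Solving the system yields a = 1, b = 4, c = 0, d = -2.
So q(s) = s^3 + 4s^2 - 2.
The leading coefficient is 1.

1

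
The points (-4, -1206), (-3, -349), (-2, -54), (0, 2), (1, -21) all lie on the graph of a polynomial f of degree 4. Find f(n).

Write f(n) = an^4 + bn^3 + cn^2 + dn + e. Substituting each data point gives a linear system:
  256a - 64b + 16c - 4d + e = -1206
  81a - 27b + 9c - 3d + e = -349
  16a - 8b + 4c - 2d + e = -54
  e = 2
  a + b + c + d + e = -21
Solving the system yields a = -6, b = -6, c = -5, d = -6, e = 2.
So f(n) = -6n⁴ - 6n³ - 5n² - 6n + 2.
Check: f(-2) = -54. ✓

f(n) = -6n^4 - 6n^3 - 5n^2 - 6n + 2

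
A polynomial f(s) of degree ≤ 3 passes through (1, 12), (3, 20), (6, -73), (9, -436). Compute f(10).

Write f(s) = as^3 + bs^2 + cs + d. Substituting each data point gives a linear system:
  a + b + c + d = 12
  27a + 9b + 3c + d = 20
  216a + 36b + 6c + d = -73
  729a + 81b + 9c + d = -436
Solving the system yields a = -1, b = 3, c = 5, d = 5.
So f(s) = -s^3 + 3s^2 + 5s + 5.
Then f(10) = -645.

-645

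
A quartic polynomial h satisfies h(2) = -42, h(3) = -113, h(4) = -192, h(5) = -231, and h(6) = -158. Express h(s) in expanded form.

Write h(s) = as^4 + bs^3 + cs^2 + ds + e. Substituting each data point gives a linear system:
  16a + 8b + 4c + 2d + e = -42
  81a + 27b + 9c + 3d + e = -113
  256a + 64b + 16c + 4d + e = -192
  625a + 125b + 25c + 5d + e = -231
  1296a + 216b + 36c + 6d + e = -158
Solving the system yields a = 1, b = -6, c = -5, d = 3, e = 4.
So h(s) = s^4 - 6s^3 - 5s^2 + 3s + 4.
Check: h(2) = -42. ✓

h(s) = s^4 - 6s^3 - 5s^2 + 3s + 4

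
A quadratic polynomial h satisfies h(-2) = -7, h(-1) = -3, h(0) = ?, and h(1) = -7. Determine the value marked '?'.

The 3 known points determine the degree-2 polynomial uniquely.
Write h(s) = as^2 + bs + c. Substituting each data point gives a linear system:
  4a - 2b + c = -7
  a - b + c = -3
  a + b + c = -7
Solving the system yields a = -2, b = -2, c = -3.
So h(s) = -2s^2 - 2s - 3.
Then h(0) = -3.

-3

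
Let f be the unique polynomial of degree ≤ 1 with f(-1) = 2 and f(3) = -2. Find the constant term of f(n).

Write f(n) = an + b. Substituting each data point gives a linear system:
  -a + b = 2
  3a + b = -2
Solving the system yields a = -1, b = 1.
So f(n) = -n + 1.
The constant term is 1.

1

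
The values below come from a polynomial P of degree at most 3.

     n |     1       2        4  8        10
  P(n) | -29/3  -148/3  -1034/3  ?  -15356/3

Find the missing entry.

The 4 known points determine the degree-3 polynomial uniquely.
Write P(n) = an^3 + bn^2 + cn + d. Substituting each data point gives a linear system:
  a + b + c + d = -29/3
  8a + 4b + 2c + d = -148/3
  64a + 16b + 4c + d = -1034/3
  1000a + 100b + 10c + d = -15356/3
Solving the system yields a = -5, b = -1, c = -5/3, d = -2.
So P(n) = -5n^3 - n^2 - (5/3)n - 2.
Then P(8) = -7918/3.

-7918/3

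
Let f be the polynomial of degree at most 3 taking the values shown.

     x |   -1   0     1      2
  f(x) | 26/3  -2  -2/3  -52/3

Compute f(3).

-82

Using the Lagrange interpolation formula with nodes -1, 0, 1, 2:
  L_0(x) = x(x - 1)(x - 2) / -6
  L_1(x) = (x + 1)(x - 1)(x - 2) / 2
  L_2(x) = (x + 1)x(x - 2) / -2
  L_3(x) = (x + 1)x(x - 1) / 6
Then f(x) = 26/3·L_0(x) - 2·L_1(x) - 2/3·L_2(x) - 52/3·L_3(x).
Expanding and collecting terms gives f(x) = -5x³ + 6x² + (1/3)x - 2.
Evaluating at x = 3: f(3) = -82.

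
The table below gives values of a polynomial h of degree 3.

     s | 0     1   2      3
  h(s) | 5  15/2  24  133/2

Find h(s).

h(s) = 2s^3 + s^2 - (1/2)s + 5

Write h(s) = as^3 + bs^2 + cs + d. Substituting each data point gives a linear system:
  d = 5
  a + b + c + d = 15/2
  8a + 4b + 2c + d = 24
  27a + 9b + 3c + d = 133/2
Solving the system yields a = 2, b = 1, c = -1/2, d = 5.
So h(s) = 2s^3 + s^2 - (1/2)s + 5.
Check: h(3) = 133/2. ✓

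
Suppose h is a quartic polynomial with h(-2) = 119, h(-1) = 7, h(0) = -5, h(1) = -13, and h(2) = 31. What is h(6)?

6727

Using the Lagrange interpolation formula with nodes -2, -1, 0, 1, 2:
  L_0(x) = (x + 1)x(x - 1)(x - 2) / 24
  L_1(x) = (x + 2)x(x - 1)(x - 2) / -6
  L_2(x) = (x + 2)(x + 1)(x - 1)(x - 2) / 4
  L_3(x) = (x + 2)(x + 1)x(x - 2) / -6
  L_4(x) = (x + 2)(x + 1)x(x - 1) / 24
Then h(x) = 119·L_0(x) + 7·L_1(x) - 5·L_2(x) - 13·L_3(x) + 31·L_4(x).
Expanding and collecting terms gives h(x) = 6x^4 - 4x^3 - 4x^2 - 6x - 5.
Evaluating at x = 6: h(6) = 6727.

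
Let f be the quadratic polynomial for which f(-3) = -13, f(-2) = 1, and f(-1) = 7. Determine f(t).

Write f(t) = at^2 + bt + c. Substituting each data point gives a linear system:
  9a - 3b + c = -13
  4a - 2b + c = 1
  a - b + c = 7
Solving the system yields a = -4, b = -6, c = 5.
So f(t) = -4t² - 6t + 5.
Check: f(-3) = -13. ✓

f(t) = -4t^2 - 6t + 5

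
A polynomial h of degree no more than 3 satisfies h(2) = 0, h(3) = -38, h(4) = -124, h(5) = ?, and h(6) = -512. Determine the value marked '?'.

On equispaced nodes a degree-3 polynomial has vanishing fourth forward difference, so
  h(2) - 4·h(3) + 6·h(4) - 4·h(5) + h(6) = 0.
Substituting the known values and solving for h(5):
  -4·h(5) = 1104
  h(5) = -276.

-276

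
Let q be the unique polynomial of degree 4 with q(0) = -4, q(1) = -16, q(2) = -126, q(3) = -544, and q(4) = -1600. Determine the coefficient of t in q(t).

-3

Write q(t) = at^4 + bt^3 + ct^2 + dt + e. Substituting each data point gives a linear system:
  e = -4
  a + b + c + d + e = -16
  16a + 8b + 4c + 2d + e = -126
  81a + 27b + 9c + 3d + e = -544
  256a + 64b + 16c + 4d + e = -1600
Solving the system yields a = -5, b = -5, c = 1, d = -3, e = -4.
So q(t) = -5t^4 - 5t^3 + t^2 - 3t - 4.
The coefficient of t is -3.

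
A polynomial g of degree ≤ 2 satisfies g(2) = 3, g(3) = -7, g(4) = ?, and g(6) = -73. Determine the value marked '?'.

-23

The 3 known points determine the degree-2 polynomial uniquely.
Write g(t) = at^2 + bt + c. Substituting each data point gives a linear system:
  4a + 2b + c = 3
  9a + 3b + c = -7
  36a + 6b + c = -73
Solving the system yields a = -3, b = 5, c = 5.
So g(t) = -3t^2 + 5t + 5.
Then g(4) = -23.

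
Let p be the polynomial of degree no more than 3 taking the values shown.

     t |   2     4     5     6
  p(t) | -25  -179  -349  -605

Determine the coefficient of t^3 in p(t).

Write p(t) = at^3 + bt^2 + ct + d. Substituting each data point gives a linear system:
  8a + 4b + 2c + d = -25
  64a + 16b + 4c + d = -179
  125a + 25b + 5c + d = -349
  216a + 36b + 6c + d = -605
Solving the system yields a = -3, b = 2, c = -5, d = 1.
So p(t) = -3t³ + 2t² - 5t + 1.
The leading coefficient is -3.

-3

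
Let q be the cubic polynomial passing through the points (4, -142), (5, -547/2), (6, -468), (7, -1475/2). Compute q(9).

Using the Lagrange interpolation formula with nodes 4, 5, 6, 7:
  L_0(u) = (u - 5)(u - 6)(u - 7) / -6
  L_1(u) = (u - 4)(u - 6)(u - 7) / 2
  L_2(u) = (u - 4)(u - 5)(u - 7) / -2
  L_3(u) = (u - 4)(u - 5)(u - 6) / 6
Then q(u) = -142·L_0(u) - 547/2·L_1(u) - 468·L_2(u) - 1475/2·L_3(u).
Expanding and collecting terms gives q(u) = -2u³ - (3/2)u² + 4u - 6.
Evaluating at u = 9: q(9) = -3099/2.

-3099/2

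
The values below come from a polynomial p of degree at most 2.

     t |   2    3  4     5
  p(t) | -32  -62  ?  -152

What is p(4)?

-102

On equispaced nodes a degree-2 polynomial has vanishing third forward difference, so
  - p(2) + 3·p(3) - 3·p(4) + p(5) = 0.
Substituting the known values and solving for p(4):
  -3·p(4) = 306
  p(4) = -102.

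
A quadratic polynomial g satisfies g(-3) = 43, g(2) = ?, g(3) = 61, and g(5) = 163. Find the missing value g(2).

The 3 known points determine the degree-2 polynomial uniquely.
Write g(n) = an^2 + bn + c. Substituting each data point gives a linear system:
  9a - 3b + c = 43
  9a + 3b + c = 61
  25a + 5b + c = 163
Solving the system yields a = 6, b = 3, c = -2.
So g(n) = 6n^2 + 3n - 2.
Then g(2) = 28.

28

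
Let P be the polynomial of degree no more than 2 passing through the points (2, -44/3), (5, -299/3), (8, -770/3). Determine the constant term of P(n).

Write P(n) = an^2 + bn + c. Substituting each data point gives a linear system:
  4a + 2b + c = -44/3
  25a + 5b + c = -299/3
  64a + 8b + c = -770/3
Solving the system yields a = -4, b = -1/3, c = 2.
So P(n) = -4n^2 - (1/3)n + 2.
The constant term is 2.

2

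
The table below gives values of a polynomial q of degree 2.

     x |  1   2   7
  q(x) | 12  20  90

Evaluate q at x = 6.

Write q(x) = ax^2 + bx + c. Substituting each data point gives a linear system:
  a + b + c = 12
  4a + 2b + c = 20
  49a + 7b + c = 90
Solving the system yields a = 1, b = 5, c = 6.
So q(x) = x^2 + 5x + 6.
Then q(6) = 72.

72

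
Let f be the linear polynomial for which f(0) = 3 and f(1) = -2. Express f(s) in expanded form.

f(s) = -5s + 3

Write f(s) = as + b. Substituting each data point gives a linear system:
  b = 3
  a + b = -2
Solving the system yields a = -5, b = 3.
So f(s) = -5s + 3.
Check: f(1) = -2. ✓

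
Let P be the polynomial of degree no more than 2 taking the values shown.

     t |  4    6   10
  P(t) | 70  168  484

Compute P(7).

232

Using the Lagrange interpolation formula with nodes 4, 6, 10:
  L_0(t) = (t - 6)(t - 10) / 12
  L_1(t) = (t - 4)(t - 10) / -8
  L_2(t) = (t - 4)(t - 6) / 24
Then P(t) = 70·L_0(t) + 168·L_1(t) + 484·L_2(t).
Expanding and collecting terms gives P(t) = 5t^2 - t - 6.
Evaluating at t = 7: P(7) = 232.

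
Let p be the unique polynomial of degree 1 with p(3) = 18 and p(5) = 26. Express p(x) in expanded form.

Using the Lagrange interpolation formula with nodes 3, 5:
  L_0(x) = (x - 5) / -2
  L_1(x) = (x - 3) / 2
Then p(x) = 18·L_0(x) + 26·L_1(x).
Expanding and collecting terms gives p(x) = 4x + 6.
Check: p(3) = 18. ✓

p(x) = 4x + 6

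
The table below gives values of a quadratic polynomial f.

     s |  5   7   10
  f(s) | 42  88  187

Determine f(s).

f(s) = 2s^2 - s - 3

Using the Lagrange interpolation formula with nodes 5, 7, 10:
  L_0(s) = (s - 7)(s - 10) / 10
  L_1(s) = (s - 5)(s - 10) / -6
  L_2(s) = (s - 5)(s - 7) / 15
Then f(s) = 42·L_0(s) + 88·L_1(s) + 187·L_2(s).
Expanding and collecting terms gives f(s) = 2s^2 - s - 3.
Check: f(5) = 42. ✓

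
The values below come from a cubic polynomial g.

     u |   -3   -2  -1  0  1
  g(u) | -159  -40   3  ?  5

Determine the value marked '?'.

6

On equispaced nodes a degree-3 polynomial has vanishing fourth forward difference, so
  g(-3) - 4·g(-2) + 6·g(-1) - 4·g(0) + g(1) = 0.
Substituting the known values and solving for g(0):
  -4·g(0) = -24
  g(0) = 6.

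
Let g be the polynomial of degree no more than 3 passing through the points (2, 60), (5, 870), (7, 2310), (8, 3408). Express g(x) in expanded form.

g(x) = 6x^3 + 6x^2 - 6x

Using the Lagrange interpolation formula with nodes 2, 5, 7, 8:
  L_0(x) = (x - 5)(x - 7)(x - 8) / -90
  L_1(x) = (x - 2)(x - 7)(x - 8) / 18
  L_2(x) = (x - 2)(x - 5)(x - 8) / -10
  L_3(x) = (x - 2)(x - 5)(x - 7) / 18
Then g(x) = 60·L_0(x) + 870·L_1(x) + 2310·L_2(x) + 3408·L_3(x).
Expanding and collecting terms gives g(x) = 6x^3 + 6x^2 - 6x.
Check: g(2) = 60. ✓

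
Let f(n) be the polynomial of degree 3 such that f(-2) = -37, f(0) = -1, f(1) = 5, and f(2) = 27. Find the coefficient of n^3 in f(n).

Write f(n) = an^3 + bn^2 + cn + d. Substituting each data point gives a linear system:
  -8a + 4b - 2c + d = -37
  d = -1
  a + b + c + d = 5
  8a + 4b + 2c + d = 27
Solving the system yields a = 3, b = -1, c = 4, d = -1.
So f(n) = 3n^3 - n^2 + 4n - 1.
The leading coefficient is 3.

3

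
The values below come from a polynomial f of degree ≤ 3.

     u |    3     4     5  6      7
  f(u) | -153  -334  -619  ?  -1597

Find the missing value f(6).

The 4 known points determine the degree-3 polynomial uniquely.
Write f(u) = au^3 + bu^2 + cu + d. Substituting each data point gives a linear system:
  27a + 9b + 3c + d = -153
  64a + 16b + 4c + d = -334
  125a + 25b + 5c + d = -619
  343a + 49b + 7c + d = -1597
Solving the system yields a = -4, b = -4, c = -5, d = 6.
So f(u) = -4u^3 - 4u^2 - 5u + 6.
Then f(6) = -1032.

-1032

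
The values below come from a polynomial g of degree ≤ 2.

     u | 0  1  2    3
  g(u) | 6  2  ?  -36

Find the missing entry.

-12

On equispaced nodes a degree-2 polynomial has vanishing third forward difference, so
  - g(0) + 3·g(1) - 3·g(2) + g(3) = 0.
Substituting the known values and solving for g(2):
  -3·g(2) = 36
  g(2) = -12.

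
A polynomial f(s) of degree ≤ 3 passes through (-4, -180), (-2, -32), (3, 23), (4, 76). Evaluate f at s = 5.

171

Using the Lagrange interpolation formula with nodes -4, -2, 3, 4:
  L_0(s) = (s + 2)(s - 3)(s - 4) / -112
  L_1(s) = (s + 4)(s - 3)(s - 4) / 60
  L_2(s) = (s + 4)(s + 2)(s - 4) / -35
  L_3(s) = (s + 4)(s + 2)(s - 3) / 48
Then f(s) = -180·L_0(s) - 32·L_1(s) + 23·L_2(s) + 76·L_3(s).
Expanding and collecting terms gives f(s) = 2s^3 - 3s^2 - 4.
Evaluating at s = 5: f(5) = 171.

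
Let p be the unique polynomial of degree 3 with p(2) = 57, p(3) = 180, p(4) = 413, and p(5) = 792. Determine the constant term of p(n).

Write p(n) = an^3 + bn^2 + cn + d. Substituting each data point gives a linear system:
  8a + 4b + 2c + d = 57
  27a + 9b + 3c + d = 180
  64a + 16b + 4c + d = 413
  125a + 25b + 5c + d = 792
Solving the system yields a = 6, b = 1, c = 4, d = -3.
So p(n) = 6n^3 + n^2 + 4n - 3.
The constant term is -3.

-3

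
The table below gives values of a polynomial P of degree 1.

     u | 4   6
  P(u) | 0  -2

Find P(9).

Write P(u) = au + b. Substituting each data point gives a linear system:
  4a + b = 0
  6a + b = -2
Solving the system yields a = -1, b = 4.
So P(u) = -u + 4.
Then P(9) = -5.

-5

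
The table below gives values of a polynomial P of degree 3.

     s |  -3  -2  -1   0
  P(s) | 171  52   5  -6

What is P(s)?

Using the Lagrange interpolation formula with nodes -3, -2, -1, 0:
  L_0(s) = (s + 2)(s + 1)s / -6
  L_1(s) = (s + 3)(s + 1)s / 2
  L_2(s) = (s + 3)(s + 2)s / -2
  L_3(s) = (s + 3)(s + 2)(s + 1) / 6
Then P(s) = 171·L_0(s) + 52·L_1(s) + 5·L_2(s) - 6·L_3(s).
Expanding and collecting terms gives P(s) = -6s^3 - 5s - 6.
Check: P(-1) = 5. ✓

P(s) = -6s^3 - 5s - 6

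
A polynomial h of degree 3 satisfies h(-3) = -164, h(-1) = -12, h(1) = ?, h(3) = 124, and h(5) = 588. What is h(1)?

On equispaced nodes a degree-3 polynomial has vanishing fourth forward difference, so
  h(-3) - 4·h(-1) + 6·h(1) - 4·h(3) + h(5) = 0.
Substituting the known values and solving for h(1):
  6·h(1) = 24
  h(1) = 4.

4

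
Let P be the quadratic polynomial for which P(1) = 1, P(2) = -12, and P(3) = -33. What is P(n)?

Using the Lagrange interpolation formula with nodes 1, 2, 3:
  L_0(n) = (n - 2)(n - 3) / 2
  L_1(n) = (n - 1)(n - 3) / -1
  L_2(n) = (n - 1)(n - 2) / 2
Then P(n) = 1·L_0(n) - 12·L_1(n) - 33·L_2(n).
Expanding and collecting terms gives P(n) = -4n² - n + 6.
Check: P(1) = 1. ✓

P(n) = -4n^2 - n + 6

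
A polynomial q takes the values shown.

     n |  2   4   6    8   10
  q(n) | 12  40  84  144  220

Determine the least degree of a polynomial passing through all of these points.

2

Forward differences of the values at n = 2, 4, 6, 8, 10:
  q  : 12  40  84  144  220
  Δ  : 28  44  60  76
  Δ^2: 16  16  16
  Δ^3: 0  0
  Δ^4: 0
The second differences are constant (16) and nonzero, while all higher differences vanish, so the minimal degree is 2.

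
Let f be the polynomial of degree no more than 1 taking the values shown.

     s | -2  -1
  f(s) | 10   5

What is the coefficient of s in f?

Write f(s) = as + b. Substituting each data point gives a linear system:
  -2a + b = 10
  -a + b = 5
Solving the system yields a = -5, b = 0.
So f(s) = -5s.
The leading coefficient is -5.

-5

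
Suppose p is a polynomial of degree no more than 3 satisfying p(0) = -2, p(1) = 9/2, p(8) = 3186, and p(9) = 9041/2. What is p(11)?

16419/2

Using the Lagrange interpolation formula with nodes 0, 1, 8, 9:
  L_0(t) = (t - 1)(t - 8)(t - 9) / -72
  L_1(t) = t(t - 8)(t - 9) / 56
  L_2(t) = t(t - 1)(t - 9) / -56
  L_3(t) = t(t - 1)(t - 8) / 72
Then p(t) = -2·L_0(t) + 9/2·L_1(t) + 3186·L_2(t) + 9041/2·L_3(t).
Expanding and collecting terms gives p(t) = 6t^3 + 2t^2 - (3/2)t - 2.
Evaluating at t = 11: p(11) = 16419/2.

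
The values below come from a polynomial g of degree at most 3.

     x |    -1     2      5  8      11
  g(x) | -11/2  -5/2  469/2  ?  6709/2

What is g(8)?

On equispaced nodes a degree-3 polynomial has vanishing fourth forward difference, so
  g(-1) - 4·g(2) + 6·g(5) - 4·g(8) + g(11) = 0.
Substituting the known values and solving for g(8):
  -4·g(8) = -4766
  g(8) = 2383/2.

2383/2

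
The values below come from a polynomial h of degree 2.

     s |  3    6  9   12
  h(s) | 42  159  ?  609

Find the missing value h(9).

348

On equispaced nodes a degree-2 polynomial has vanishing third forward difference, so
  - h(3) + 3·h(6) - 3·h(9) + h(12) = 0.
Substituting the known values and solving for h(9):
  -3·h(9) = -1044
  h(9) = 348.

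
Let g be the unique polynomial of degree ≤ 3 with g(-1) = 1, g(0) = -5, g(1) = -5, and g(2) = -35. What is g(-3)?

175

Forward differences of the values at t = -1, 0, 1, 2:
  g  : 1  -5  -5  -35
  Δ  : -6  0  -30
  Δ^2: 6  -30
  Δ^3: -36
The third differences are constant, confirming degree 3.
Interpolating (Newton forward form) and evaluating at t = -3 gives g(-3) = 175.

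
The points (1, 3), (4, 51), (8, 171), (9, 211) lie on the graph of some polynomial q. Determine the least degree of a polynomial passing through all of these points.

2

Divided differences on the nodes 1, 4, 8, 9:
  order 0: 3  51  171  211
  order 1: 16  30  40
  order 2: 2  2
  order 3: 0
The order-2 divided differences are all 2 (nonzero) and every higher order vanishes, so the data lies on a polynomial of degree exactly 2.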